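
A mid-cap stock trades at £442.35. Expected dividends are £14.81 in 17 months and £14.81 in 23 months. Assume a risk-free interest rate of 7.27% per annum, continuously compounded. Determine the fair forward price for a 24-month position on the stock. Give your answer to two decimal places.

PV(dividends) I = 14.81·e^(−0.0727·17/12) + 14.81·e^(−0.0727·23/12)
I = 13.3606 + 12.8837 = 26.2443
F = (S − I)·e^(rT) = (442.35 − 26.2443) · e^(0.0727·24/12)
= 416.1057 · e^0.145400 = 416.1057 × 1.156502 = £481.23

£481.23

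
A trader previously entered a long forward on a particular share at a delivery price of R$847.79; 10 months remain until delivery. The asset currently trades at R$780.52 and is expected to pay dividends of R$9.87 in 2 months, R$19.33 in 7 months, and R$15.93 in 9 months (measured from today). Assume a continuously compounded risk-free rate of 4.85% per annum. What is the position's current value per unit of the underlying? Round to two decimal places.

PV(remaining dividends) I = 9.87·e^(−0.0485·2/12) + 19.33·e^(−0.0485·7/12) + 15.93·e^(−0.0485·9/12) = 43.9423
Current forward F = (S − I)·e^(rT) = (780.52 − 43.9423)·e^(0.0485·10/12) = 736.5777 × 1.041245 = 766.9578
Value (long) = (F − K)·e^(−rT) = (766.9578 − 847.79) × 0.960389 = -77.6304
Value = -R$77.63

-R$77.63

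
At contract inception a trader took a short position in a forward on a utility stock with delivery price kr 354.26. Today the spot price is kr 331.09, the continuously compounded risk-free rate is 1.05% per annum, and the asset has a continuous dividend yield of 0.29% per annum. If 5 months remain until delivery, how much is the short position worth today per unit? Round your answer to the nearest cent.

kr 22.02

Current fair forward for the remaining 5 months: F = S·e^((r − q)·T), (r − q) = 0.0105 − 0.0029 = 0.0076
F = 331.09 · e^(0.0076 × 5/12) = 331.09 × 1.003172 = 332.1402
Value of long forward = (F − K)·e^(−rT) = (332.1402 − 354.26) · e^(−0.0105·5/12)
= -22.1198 × 0.995635 = -22.02
Short position value = −(long value) = kr 22.02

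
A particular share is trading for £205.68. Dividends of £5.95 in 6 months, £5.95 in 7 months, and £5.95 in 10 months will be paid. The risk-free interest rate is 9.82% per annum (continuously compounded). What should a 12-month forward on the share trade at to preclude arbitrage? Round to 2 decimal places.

£208.41

PV(dividends) I = 5.95·e^(−0.0982·6/12) + 5.95·e^(−0.0982·7/12) + 5.95·e^(−0.0982·10/12)
I = 5.6649 + 5.6187 + 5.4825 = 16.7661
F = (S − I)·e^(rT) = (205.68 − 16.7661) · e^(0.0982·12/12)
= 188.9139 · e^0.098200 = 188.9139 × 1.103183 = £208.41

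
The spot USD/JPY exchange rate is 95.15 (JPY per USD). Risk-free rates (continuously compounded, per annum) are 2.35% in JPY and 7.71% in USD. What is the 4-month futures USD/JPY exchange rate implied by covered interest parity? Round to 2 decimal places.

93.47

F = S·e^((r_JPY − r_USD)T) = 95.15 · e^((0.0235 − 0.0771) × 4/12)
= 95.15 · e^-0.017867 = 95.15 × 0.982292
F = 93.47 JPY per USD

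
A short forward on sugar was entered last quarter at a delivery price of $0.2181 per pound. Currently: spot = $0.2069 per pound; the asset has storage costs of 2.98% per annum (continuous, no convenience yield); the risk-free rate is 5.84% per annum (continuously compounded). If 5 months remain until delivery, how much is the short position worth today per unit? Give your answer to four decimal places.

$0.0034 per pound

Current fair forward for the remaining 5 months: F = S·e^((r + u)·T), (r + u) = 0.0584 + 0.0298 = 0.0882
F = 0.2069 · e^(0.0882 × 5/12) = 0.2069 × 1.037434 = 0.2146
Value of long forward = (F − K)·e^(−rT) = (0.2146 − 0.2181) · e^(−0.0584·5/12)
= -0.0035 × 0.975960 = -0.0034
Short position value = −(long value) = $0.0034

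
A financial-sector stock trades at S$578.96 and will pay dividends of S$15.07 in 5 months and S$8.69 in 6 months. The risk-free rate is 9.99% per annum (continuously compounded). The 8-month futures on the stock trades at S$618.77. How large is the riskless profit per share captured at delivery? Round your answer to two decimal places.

S$24.23 per share

PV(dividends) I = 15.07·e^(−0.0999·5/12) + 8.69·e^(−0.0999·6/12) = 22.7222
Fair futures F* = (S − I)·e^(rT) = (578.96 − 22.7222)·e^0.066600 = 556.2378 × 1.068868 = 594.5448
Market S$618.77 > fair 594.5448: forward overpriced → cash-and-carry (borrow at r, buy the stock and collect the dividends, short the forward).
Profit at T = |F_mkt − F*| = |618.77 − 594.5448| = S$24.23 per share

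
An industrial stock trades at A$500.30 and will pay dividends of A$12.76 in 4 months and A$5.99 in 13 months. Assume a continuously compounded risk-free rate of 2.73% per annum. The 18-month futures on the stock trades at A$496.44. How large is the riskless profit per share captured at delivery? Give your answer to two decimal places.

PV(dividends) I = 12.76·e^(−0.0273·4/12) + 5.99·e^(−0.0273·13/12) = 18.4599
Fair futures F* = (S − I)·e^(rT) = (500.30 − 18.4599)·e^0.040950 = 481.8401 × 1.041800 = 501.9810
Market A$496.44 < fair 501.9810: forward underpriced → reverse cash-and-carry (short the stock, invest proceeds at r, pay the dividends, go long the forward).
Profit at T = |F_mkt − F*| = |496.44 − 501.9810| = A$5.54 per share

A$5.54 per share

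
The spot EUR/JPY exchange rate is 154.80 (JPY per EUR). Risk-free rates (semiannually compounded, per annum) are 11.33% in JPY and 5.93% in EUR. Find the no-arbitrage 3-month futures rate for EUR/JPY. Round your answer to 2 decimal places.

156.82

By covered interest parity, F = S · (1+r_JPY/2)^(2T) / (1+r_EUR/2)^(2T)
= 154.80 × 1.027935 / 1.014717 = 154.80 × 1.013026
F = 156.82 JPY per EUR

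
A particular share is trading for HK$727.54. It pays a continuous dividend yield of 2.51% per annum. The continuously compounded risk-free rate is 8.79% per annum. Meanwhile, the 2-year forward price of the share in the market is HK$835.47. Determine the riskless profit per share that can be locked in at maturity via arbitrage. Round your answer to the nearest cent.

Fair forward: F* = S·e^(carry·T), with carry = (r − q) = 0.0879 − 0.0251 = 0.0628
F* = 727.54 · e^(0.0628 × 2) = 727.54 · e^0.125600 = 727.54 × 1.133829 = HK$824.9060
Market HK$835.47 > fair HK$824.9060: forward overpriced → cash-and-carry (buy spot, short the forward).
At maturity, profit = |F_mkt − F*| = |835.47 − 824.9060| = HK$10.56 per share

HK$10.56 per share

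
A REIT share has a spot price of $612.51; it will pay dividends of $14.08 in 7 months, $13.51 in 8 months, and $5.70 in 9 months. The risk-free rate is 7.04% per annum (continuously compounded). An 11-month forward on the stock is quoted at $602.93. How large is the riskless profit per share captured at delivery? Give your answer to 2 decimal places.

$16.48 per share

PV(dividends) I = 14.08·e^(−0.0704·7/12) + 13.51·e^(−0.0704·8/12) + 5.70·e^(−0.0704·9/12) = 31.8109
Fair forward F* = (S − I)·e^(rT) = (612.51 − 31.8109)·e^0.064533 = 580.6991 × 1.066661 = 619.4091
Market $602.93 < fair 619.4091: forward underpriced → reverse cash-and-carry (short the stock, invest proceeds at r, pay the dividends, go long the forward).
Profit at T = |F_mkt − F*| = |602.93 − 619.4091| = $16.48 per share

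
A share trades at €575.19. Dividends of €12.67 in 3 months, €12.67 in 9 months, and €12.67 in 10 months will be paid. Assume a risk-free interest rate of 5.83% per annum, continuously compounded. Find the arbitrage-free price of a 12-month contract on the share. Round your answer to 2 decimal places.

€570.83

PV(dividends) I = 12.67·e^(−0.0583·3/12) + 12.67·e^(−0.0583·9/12) + 12.67·e^(−0.0583·10/12)
I = 12.4867 + 12.1279 + 12.0692 = 36.6838
F = (S − I)·e^(rT) = (575.19 − 36.6838) · e^(0.0583·12/12)
= 538.5062 · e^0.058300 = 538.5062 × 1.060033 = €570.83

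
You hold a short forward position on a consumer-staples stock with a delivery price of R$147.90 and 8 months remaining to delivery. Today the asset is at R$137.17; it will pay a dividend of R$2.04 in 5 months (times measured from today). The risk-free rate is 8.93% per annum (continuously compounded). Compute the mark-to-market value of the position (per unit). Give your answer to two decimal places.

PV(remaining dividends) I = 2.04·e^(−0.0893·5/12) = 1.9655
Current forward F = (S − I)·e^(rT) = (137.17 − 1.9655)·e^(0.0893·8/12) = 135.2045 × 1.061341 = 143.4981
Value (long) = (F − K)·e^(−rT) = (143.4981 − 147.90) × 0.942204 = -4.1475
Short position value = −(long value) = R$4.15

R$4.15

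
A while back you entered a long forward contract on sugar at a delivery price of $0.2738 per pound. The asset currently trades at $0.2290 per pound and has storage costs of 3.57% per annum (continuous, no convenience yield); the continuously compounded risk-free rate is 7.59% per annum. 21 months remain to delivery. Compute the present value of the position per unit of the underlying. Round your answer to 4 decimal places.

Current fair forward for the remaining 21 months: F = S·e^((r + u)·T), (r + u) = 0.0759 + 0.0357 = 0.1116
F = 0.2290 · e^(0.1116 × 21/12) = 0.2290 × 1.215676 = 0.2784
Value of long forward = (F − K)·e^(−rT) = (0.2784 − 0.2738) · e^(−0.0759·21/12)
= 0.0046 × 0.875618 = 0.0040

$0.0040 per pound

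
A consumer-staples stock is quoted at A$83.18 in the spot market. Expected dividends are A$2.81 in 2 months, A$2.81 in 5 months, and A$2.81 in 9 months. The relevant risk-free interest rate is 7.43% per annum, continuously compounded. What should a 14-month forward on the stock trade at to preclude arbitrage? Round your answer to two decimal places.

PV(dividends) I = 2.81·e^(−0.0743·2/12) + 2.81·e^(−0.0743·5/12) + 2.81·e^(−0.0743·9/12)
I = 2.7754 + 2.7243 + 2.6577 = 8.1574
F = (S − I)·e^(rT) = (83.18 − 8.1574) · e^(0.0743·14/12)
= 75.0226 · e^0.086683 = 75.0226 × 1.090551 = A$81.82

A$81.82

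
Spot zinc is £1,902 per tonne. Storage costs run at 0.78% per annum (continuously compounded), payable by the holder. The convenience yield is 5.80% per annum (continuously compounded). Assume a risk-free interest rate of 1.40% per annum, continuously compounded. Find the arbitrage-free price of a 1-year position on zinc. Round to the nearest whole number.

Net carry = r + u − y = 0.0140 + 0.0078 − 0.0580 = -0.0362
F = S·e^((r+u−y)T) = 1902 · e^(-0.0362 × 1) = 1902 · e^-0.036200
= 1902 × 0.964447 = £1,834 per tonne

£1,834 per tonne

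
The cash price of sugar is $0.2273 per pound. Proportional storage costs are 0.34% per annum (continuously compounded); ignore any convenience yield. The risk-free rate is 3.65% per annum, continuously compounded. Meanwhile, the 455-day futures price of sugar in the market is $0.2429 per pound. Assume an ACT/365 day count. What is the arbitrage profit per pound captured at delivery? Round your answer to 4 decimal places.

Fair futures: F* = S·e^(carry·T), with carry = (r + u) = 0.0365 + 0.0034 = 0.0399
F* = 0.2273 · e^(0.0399 × 455/365) = 0.2273 · e^0.049738 = 0.2273 × 1.050996 = $0.2389
Market $0.2429 > fair $0.2389: forward overpriced → cash-and-carry (buy spot, short the forward).
At maturity, profit = |F_mkt − F*| = |0.2429 − 0.2389| = $0.0040 per pound

$0.0040 per pound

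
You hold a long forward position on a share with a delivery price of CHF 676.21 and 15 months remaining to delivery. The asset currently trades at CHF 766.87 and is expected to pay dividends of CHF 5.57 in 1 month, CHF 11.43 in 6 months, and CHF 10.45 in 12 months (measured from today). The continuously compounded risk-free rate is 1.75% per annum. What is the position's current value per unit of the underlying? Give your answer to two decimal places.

PV(remaining dividends) I = 5.57·e^(−0.0175·1/12) + 11.43·e^(−0.0175·6/12) + 10.45·e^(−0.0175·12/12) = 27.1610
Current forward F = (S − I)·e^(rT) = (766.87 − 27.1610)·e^(0.0175·15/12) = 739.7090 × 1.022116 = 756.0684
Value (long) = (F − K)·e^(−rT) = (756.0684 − 676.21) × 0.978363 = 78.1305
Value = CHF 78.13

CHF 78.13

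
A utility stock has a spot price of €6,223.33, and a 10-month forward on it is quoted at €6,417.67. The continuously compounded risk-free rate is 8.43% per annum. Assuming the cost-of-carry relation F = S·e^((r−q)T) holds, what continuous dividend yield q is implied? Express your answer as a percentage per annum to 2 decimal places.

From F = S·e^((r−q)T): (r − q) = ln(F/S)/T
ln(6417.67/6223.33) = ln(1.031228) = 0.030750
(r − q) = 0.030750 / (10/12) = 0.036900
q = r − ln(F/S)/T = 0.0843 − 0.036900 = 0.047400
q = 4.74%

4.74%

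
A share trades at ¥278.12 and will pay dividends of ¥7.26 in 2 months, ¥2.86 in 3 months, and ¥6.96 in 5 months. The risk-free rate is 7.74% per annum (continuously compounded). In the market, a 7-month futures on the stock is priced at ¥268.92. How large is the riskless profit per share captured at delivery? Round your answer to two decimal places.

PV(dividends) I = 7.26·e^(−0.0774·2/12) + 2.86·e^(−0.0774·3/12) + 6.96·e^(−0.0774·5/12) = 16.7113
Fair futures F* = (S − I)·e^(rT) = (278.12 − 16.7113)·e^0.045150 = 261.4087 × 1.046185 = 273.4819
Market ¥268.92 < fair 273.4819: forward underpriced → reverse cash-and-carry (short the stock, invest proceeds at r, pay the dividends, go long the forward).
Profit at T = |F_mkt − F*| = |268.92 − 273.4819| = ¥4.56 per share

¥4.56 per share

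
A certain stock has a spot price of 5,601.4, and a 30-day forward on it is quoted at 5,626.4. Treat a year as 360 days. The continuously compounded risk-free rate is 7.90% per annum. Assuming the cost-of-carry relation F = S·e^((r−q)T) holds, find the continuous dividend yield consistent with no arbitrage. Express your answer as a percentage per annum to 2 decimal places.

From F = S·e^((r−q)T): (r − q) = ln(F/S)/T
ln(5626.4/5601.4) = ln(1.004463) = 0.004453
(r − q) = 0.004453 / (30/360) = 0.053436
q = r − ln(F/S)/T = 0.0790 − 0.053436 = 0.025564
q = 2.56%

2.56%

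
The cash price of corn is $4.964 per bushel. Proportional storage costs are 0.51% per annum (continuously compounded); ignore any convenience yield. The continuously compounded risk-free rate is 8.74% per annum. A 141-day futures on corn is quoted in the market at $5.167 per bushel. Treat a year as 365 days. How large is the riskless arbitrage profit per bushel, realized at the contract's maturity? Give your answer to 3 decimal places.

Fair futures: F* = S·e^(carry·T), with carry = (r + u) = 0.0874 + 0.0051 = 0.0925
F* = 4.964 · e^(0.0925 × 141/365) = 4.964 · e^0.035733 = 4.964 × 1.036379 = $5.1446
Market $5.167 > fair $5.1446: forward overpriced → cash-and-carry (buy spot, short the forward).
At maturity, profit = |F_mkt − F*| = |5.167 − 5.1446| = $0.022 per bushel

$0.022 per bushel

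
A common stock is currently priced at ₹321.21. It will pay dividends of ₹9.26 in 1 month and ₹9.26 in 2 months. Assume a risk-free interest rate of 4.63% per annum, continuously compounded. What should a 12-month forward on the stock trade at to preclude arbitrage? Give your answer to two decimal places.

PV(dividends) I = 9.26·e^(−0.0463·1/12) + 9.26·e^(−0.0463·2/12)
I = 9.2243 + 9.1888 = 18.4131
F = (S − I)·e^(rT) = (321.21 − 18.4131) · e^(0.0463·12/12)
= 302.7969 · e^0.046300 = 302.7969 × 1.047389 = ₹317.15

₹317.15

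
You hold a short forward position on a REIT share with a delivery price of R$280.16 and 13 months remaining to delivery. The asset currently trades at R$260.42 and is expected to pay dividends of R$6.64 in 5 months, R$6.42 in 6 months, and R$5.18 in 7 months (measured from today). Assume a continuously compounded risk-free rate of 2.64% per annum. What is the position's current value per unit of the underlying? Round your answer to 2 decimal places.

PV(remaining dividends) I = 6.64·e^(−0.0264·5/12) + 6.42·e^(−0.0264·6/12) + 5.18·e^(−0.0264·7/12) = 18.0040
Current forward F = (S − I)·e^(rT) = (260.42 − 18.0040)·e^(0.0264·13/12) = 242.4160 × 1.029013 = 249.4492
Value (long) = (F − K)·e^(−rT) = (249.4492 − 280.16) × 0.971805 = -29.8449
Short position value = −(long value) = R$29.84

R$29.84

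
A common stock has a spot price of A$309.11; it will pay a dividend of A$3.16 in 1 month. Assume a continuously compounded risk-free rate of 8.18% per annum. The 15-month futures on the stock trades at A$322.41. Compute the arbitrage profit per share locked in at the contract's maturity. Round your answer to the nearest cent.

A$16.50 per share

PV(dividends) I = 3.16·e^(−0.0818·1/12) = 3.1385
Fair futures F* = (S − I)·e^(rT) = (309.11 − 3.1385)·e^0.102250 = 305.9715 × 1.107660 = 338.9124
Market A$322.41 < fair 338.9124: forward underpriced → reverse cash-and-carry (short the stock, invest proceeds at r, pay the dividends, go long the forward).
Profit at T = |F_mkt − F*| = |322.41 − 338.9124| = A$16.50 per share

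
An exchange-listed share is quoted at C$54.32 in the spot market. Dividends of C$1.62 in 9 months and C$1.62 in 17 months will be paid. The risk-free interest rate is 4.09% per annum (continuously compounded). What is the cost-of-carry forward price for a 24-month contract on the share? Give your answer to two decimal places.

C$55.59

PV(dividends) I = 1.62·e^(−0.0409·9/12) + 1.62·e^(−0.0409·17/12)
I = 1.5711 + 1.5288 = 3.0999
F = (S − I)·e^(rT) = (54.32 − 3.0999) · e^(0.0409·24/12)
= 51.2201 · e^0.081800 = 51.2201 × 1.085239 = C$55.59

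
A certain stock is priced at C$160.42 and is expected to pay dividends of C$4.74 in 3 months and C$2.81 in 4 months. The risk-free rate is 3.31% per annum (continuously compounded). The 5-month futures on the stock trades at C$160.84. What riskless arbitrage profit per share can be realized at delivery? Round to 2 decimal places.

C$5.78 per share

PV(dividends) I = 4.74·e^(−0.0331·3/12) + 2.81·e^(−0.0331·4/12) = 7.4801
Fair futures F* = (S − I)·e^(rT) = (160.42 − 7.4801)·e^0.013792 = 152.9399 × 1.013888 = 155.0639
Market C$160.84 > fair 155.0639: forward overpriced → cash-and-carry (borrow at r, buy the stock and collect the dividends, short the forward).
Profit at T = |F_mkt − F*| = |160.84 − 155.0639| = C$5.78 per share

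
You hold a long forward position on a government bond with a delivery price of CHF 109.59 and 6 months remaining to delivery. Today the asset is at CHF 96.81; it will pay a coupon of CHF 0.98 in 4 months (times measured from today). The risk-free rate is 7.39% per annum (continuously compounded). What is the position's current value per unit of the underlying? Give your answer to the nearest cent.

PV(remaining coupons) I = 0.98·e^(−0.0739·4/12) = 0.9562
Current forward F = (S − I)·e^(rT) = (96.81 − 0.9562)·e^(0.0739·6/12) = 95.8538 × 1.037641 = 99.4618
Value (long) = (F − K)·e^(−rT) = (99.4618 − 109.59) × 0.963724 = -9.7608
Value = -CHF 9.76

-CHF 9.76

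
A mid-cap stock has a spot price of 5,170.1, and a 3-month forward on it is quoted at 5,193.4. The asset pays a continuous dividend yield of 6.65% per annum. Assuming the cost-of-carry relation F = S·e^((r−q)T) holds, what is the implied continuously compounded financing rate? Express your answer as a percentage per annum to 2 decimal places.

8.45%

From F = S·e^((r−q)T): (r − q) = ln(F/S)/T
ln(5193.4/5170.1) = ln(1.004507) = 0.004497
(r − q) = 0.004497 / (3/12) = 0.017988
r = ln(F/S)/T + q = 0.017988 + 0.0665 = 0.084488
r = 8.45%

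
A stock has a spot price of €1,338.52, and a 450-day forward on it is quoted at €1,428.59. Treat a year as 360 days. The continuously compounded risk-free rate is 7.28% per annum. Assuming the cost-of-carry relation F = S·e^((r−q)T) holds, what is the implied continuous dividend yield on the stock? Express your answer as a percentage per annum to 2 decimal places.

From F = S·e^((r−q)T): (r − q) = ln(F/S)/T
ln(1428.59/1338.52) = ln(1.067291) = 0.065124
(r − q) = 0.065124 / (450/360) = 0.052099
q = r − ln(F/S)/T = 0.0728 − 0.052099 = 0.020701
q = 2.07%

2.07%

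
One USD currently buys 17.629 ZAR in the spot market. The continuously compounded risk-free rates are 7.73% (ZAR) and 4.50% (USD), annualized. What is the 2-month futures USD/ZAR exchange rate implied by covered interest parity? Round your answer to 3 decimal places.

17.724

F = S·e^((r_ZAR − r_USD)T) = 17.629 · e^((0.0773 − 0.0450) × 2/12)
= 17.629 · e^0.005383 = 17.629 × 1.005398
F = 17.724 ZAR per USD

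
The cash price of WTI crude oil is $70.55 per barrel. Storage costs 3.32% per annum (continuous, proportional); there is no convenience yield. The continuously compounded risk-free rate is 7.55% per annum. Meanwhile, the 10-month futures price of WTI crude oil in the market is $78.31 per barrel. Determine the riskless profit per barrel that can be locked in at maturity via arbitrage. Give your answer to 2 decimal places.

$1.07 per barrel

Fair futures: F* = S·e^(carry·T), with carry = (r + u) = 0.0755 + 0.0332 = 0.1087
F* = 70.55 · e^(0.1087 × 10/12) = 70.55 · e^0.090583 = 70.55 × 1.094812 = $77.2390
Market $78.31 > fair $77.2390: forward overpriced → cash-and-carry (buy spot, short the forward).
At maturity, profit = |F_mkt − F*| = |78.31 − 77.2390| = $1.07 per barrel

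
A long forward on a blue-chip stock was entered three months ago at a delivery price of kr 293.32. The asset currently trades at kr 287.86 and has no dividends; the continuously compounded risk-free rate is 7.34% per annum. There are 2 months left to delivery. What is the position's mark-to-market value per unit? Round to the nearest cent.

Current fair forward for the remaining 2 months: F = S·e^(r·T), r = 0.0734
F = 287.86 · e^(0.0734 × 2/12) = 287.86 × 1.012308 = 291.4030
Value of long forward = (F − K)·e^(−rT) = (291.4030 − 293.32) · e^(−0.0734·2/12)
= -1.9170 × 0.987841 = -1.89

-kr 1.89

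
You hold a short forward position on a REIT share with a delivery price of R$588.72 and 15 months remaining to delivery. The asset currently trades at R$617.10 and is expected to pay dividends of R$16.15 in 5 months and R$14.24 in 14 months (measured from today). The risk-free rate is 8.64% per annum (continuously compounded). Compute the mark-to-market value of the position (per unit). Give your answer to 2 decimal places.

PV(remaining dividends) I = 16.15·e^(−0.0864·5/12) + 14.24·e^(−0.0864·14/12) = 28.4535
Current forward F = (S − I)·e^(rT) = (617.10 − 28.4535)·e^(0.0864·15/12) = 588.6465 × 1.114048 = 655.7805
Value (long) = (F − K)·e^(−rT) = (655.7805 − 588.72) × 0.897628 = 60.1954
Short position value = −(long value) = -R$60.20

-R$60.20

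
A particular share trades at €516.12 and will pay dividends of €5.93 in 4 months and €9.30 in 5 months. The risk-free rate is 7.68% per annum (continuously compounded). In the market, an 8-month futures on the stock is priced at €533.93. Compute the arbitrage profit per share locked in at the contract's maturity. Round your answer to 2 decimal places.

€6.26 per share

PV(dividends) I = 5.93·e^(−0.0768·4/12) + 9.30·e^(−0.0768·5/12) = 14.7872
Fair futures F* = (S − I)·e^(rT) = (516.12 − 14.7872)·e^0.051200 = 501.3328 × 1.052533 = 527.6693
Market €533.93 > fair 527.6693: forward overpriced → cash-and-carry (borrow at r, buy the stock and collect the dividends, short the forward).
Profit at T = |F_mkt − F*| = |533.93 − 527.6693| = €6.26 per share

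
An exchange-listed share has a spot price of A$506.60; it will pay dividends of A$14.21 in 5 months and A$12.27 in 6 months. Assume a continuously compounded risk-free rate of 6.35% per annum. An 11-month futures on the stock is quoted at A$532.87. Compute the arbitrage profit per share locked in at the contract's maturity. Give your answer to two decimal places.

A$23.17 per share

PV(dividends) I = 14.21·e^(−0.0635·5/12) + 12.27·e^(−0.0635·6/12) = 25.7255
Fair futures F* = (S − I)·e^(rT) = (506.60 − 25.7255)·e^0.058208 = 480.8745 × 1.059935 = 509.6957
Market A$532.87 > fair 509.6957: forward overpriced → cash-and-carry (borrow at r, buy the stock and collect the dividends, short the forward).
Profit at T = |F_mkt − F*| = |532.87 − 509.6957| = A$23.17 per share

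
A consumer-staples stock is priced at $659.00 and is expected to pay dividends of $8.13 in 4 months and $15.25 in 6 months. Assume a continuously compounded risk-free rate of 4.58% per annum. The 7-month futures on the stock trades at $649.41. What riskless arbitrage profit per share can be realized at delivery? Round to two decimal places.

$3.90 per share

PV(dividends) I = 8.13·e^(−0.0458·4/12) + 15.25·e^(−0.0458·6/12) = 22.9116
Fair futures F* = (S − I)·e^(rT) = (659.00 − 22.9116)·e^0.026717 = 636.0884 × 1.027077 = 653.3118
Market $649.41 < fair 653.3118: forward underpriced → reverse cash-and-carry (short the stock, invest proceeds at r, pay the dividends, go long the forward).
Profit at T = |F_mkt − F*| = |649.41 − 653.3118| = $3.90 per share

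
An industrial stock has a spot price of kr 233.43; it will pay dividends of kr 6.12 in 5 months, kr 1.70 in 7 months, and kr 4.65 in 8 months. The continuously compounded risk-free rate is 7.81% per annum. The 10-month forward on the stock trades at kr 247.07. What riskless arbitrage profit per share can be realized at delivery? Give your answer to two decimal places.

kr 10.71 per share

PV(dividends) I = 6.12·e^(−0.0781·5/12) + 1.70·e^(−0.0781·7/12) + 4.65·e^(−0.0781·8/12) = 11.9624
Fair forward F* = (S − I)·e^(rT) = (233.43 − 11.9624)·e^0.065083 = 221.4676 × 1.067248 = 236.3609
Market kr 247.07 > fair 236.3609: forward overpriced → cash-and-carry (borrow at r, buy the stock and collect the dividends, short the forward).
Profit at T = |F_mkt − F*| = |247.07 − 236.3609| = kr 10.71 per share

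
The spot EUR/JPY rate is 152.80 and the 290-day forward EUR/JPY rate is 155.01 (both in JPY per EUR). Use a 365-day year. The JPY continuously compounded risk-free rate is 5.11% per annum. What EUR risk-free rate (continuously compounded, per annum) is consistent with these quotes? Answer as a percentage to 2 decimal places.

3.30%

F = S·e^((r_JPY − r_EUR)T) ⇒ r_EUR = r_JPY − ln(F/S)/T
ln(155.01/152.80) = 0.014360; /(290/365) = 0.018074
r_EUR = 0.0511 − 0.018074 = 0.033026
r_EUR = 3.30%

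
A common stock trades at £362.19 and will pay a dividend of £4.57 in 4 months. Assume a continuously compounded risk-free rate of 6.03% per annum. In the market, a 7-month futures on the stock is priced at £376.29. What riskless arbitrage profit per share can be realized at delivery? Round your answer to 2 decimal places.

PV(dividends) I = 4.57·e^(−0.0603·4/12) = 4.4791
Fair futures F* = (S − I)·e^(rT) = (362.19 − 4.4791)·e^0.035175 = 357.7109 × 1.035801 = 370.5173
Market £376.29 > fair 370.5173: forward overpriced → cash-and-carry (borrow at r, buy the stock and collect the dividends, short the forward).
Profit at T = |F_mkt − F*| = |376.29 − 370.5173| = £5.77 per share

£5.77 per share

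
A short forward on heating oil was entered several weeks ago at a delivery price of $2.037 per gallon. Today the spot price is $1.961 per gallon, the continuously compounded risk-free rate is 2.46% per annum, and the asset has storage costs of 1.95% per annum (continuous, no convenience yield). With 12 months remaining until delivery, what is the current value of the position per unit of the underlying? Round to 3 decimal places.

-$0.012 per gallon

Current fair forward for the remaining 12 months: F = S·e^((r + u)·T), (r + u) = 0.0246 + 0.0195 = 0.0441
F = 1.961 · e^(0.0441 × 12/12) = 1.961 × 1.045087 = 2.0494
Value of long forward = (F − K)·e^(−rT) = (2.0494 − 2.037) · e^(−0.0246·12/12)
= 0.0124 × 0.975700 = 0.012
Short position value = −(long value) = -$0.012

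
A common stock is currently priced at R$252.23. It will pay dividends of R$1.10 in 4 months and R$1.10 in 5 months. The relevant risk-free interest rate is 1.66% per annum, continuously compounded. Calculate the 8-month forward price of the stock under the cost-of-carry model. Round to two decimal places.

PV(dividends) I = 1.10·e^(−0.0166·4/12) + 1.10·e^(−0.0166·5/12)
I = 1.0939 + 1.0924 = 2.1863
F = (S − I)·e^(rT) = (252.23 − 2.1863) · e^(0.0166·8/12)
= 250.0437 · e^0.011067 = 250.0437 × 1.011128 = R$252.83

R$252.83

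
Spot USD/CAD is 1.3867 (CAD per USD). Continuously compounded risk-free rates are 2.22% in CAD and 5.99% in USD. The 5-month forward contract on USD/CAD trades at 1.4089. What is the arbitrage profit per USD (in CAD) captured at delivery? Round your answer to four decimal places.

0.0438 per USD (in CAD)

Fair forward: F* = S·e^(carry·T), with carry = (r_CAD − r_USD) = 0.0222 − 0.0599 = -0.0377
F* = 1.3867 · e^(-0.0377 × 5/12) = 1.3867 · e^-0.015708 = 1.3867 × 0.984415 = 1.3651
Market 1.4089 > fair 1.3651: forward overpriced → cash-and-carry (buy spot, short the forward).
At maturity, profit = |F_mkt − F*| = |1.4089 − 1.3651| = 0.0438 per USD (in CAD)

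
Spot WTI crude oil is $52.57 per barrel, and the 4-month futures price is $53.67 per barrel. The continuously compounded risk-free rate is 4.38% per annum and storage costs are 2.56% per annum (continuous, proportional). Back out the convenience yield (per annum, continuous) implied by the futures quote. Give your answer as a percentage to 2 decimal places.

0.73%

F = S·e^((r+u−y)T) ⇒ (r+u−y) = ln(F/S)/T
ln(53.67/52.57) = 0.020709; /T ⇒ 0.062127
y = r + u − ln(F/S)/T = 0.0438 + 0.0256 − 0.062127 = 0.007273
y = 0.73%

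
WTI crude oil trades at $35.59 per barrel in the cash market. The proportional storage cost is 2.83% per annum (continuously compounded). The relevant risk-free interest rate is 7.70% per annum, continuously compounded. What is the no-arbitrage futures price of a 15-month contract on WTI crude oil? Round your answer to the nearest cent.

Net carry = r + u − y = 0.0770 + 0.0283 − 0.0000 = 0.1053
F = S·e^((r+u−y)T) = 35.59 · e^(0.1053 × 15/12) = 35.59 · e^0.131625
= 35.59 × 1.140680 = $40.60 per barrel

$40.60 per barrel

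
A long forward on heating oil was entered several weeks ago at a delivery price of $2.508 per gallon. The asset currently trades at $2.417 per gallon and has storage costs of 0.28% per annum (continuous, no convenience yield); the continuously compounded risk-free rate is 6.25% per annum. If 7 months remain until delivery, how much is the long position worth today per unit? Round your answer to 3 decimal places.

Current fair forward for the remaining 7 months: F = S·e^((r + u)·T), (r + u) = 0.0625 + 0.0028 = 0.0653
F = 2.417 · e^(0.0653 × 7/12) = 2.417 × 1.038826 = 2.5108
Value of long forward = (F − K)·e^(−rT) = (2.5108 − 2.508) · e^(−0.0625·7/12)
= 0.0028 × 0.964198 = 0.003

$0.003 per gallon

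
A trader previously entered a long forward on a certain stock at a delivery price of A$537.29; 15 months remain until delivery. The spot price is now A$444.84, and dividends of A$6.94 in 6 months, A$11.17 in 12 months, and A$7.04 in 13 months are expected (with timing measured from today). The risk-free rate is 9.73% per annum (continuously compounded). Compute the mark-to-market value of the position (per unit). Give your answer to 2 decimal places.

-A$54.00

PV(remaining dividends) I = 6.94·e^(−0.0973·6/12) + 11.17·e^(−0.0973·12/12) + 7.04·e^(−0.0973·13/12) = 23.0805
Current forward F = (S − I)·e^(rT) = (444.84 − 23.0805)·e^(0.0973·15/12) = 421.7595 × 1.129331 = 476.3061
Value (long) = (F − K)·e^(−rT) = (476.3061 − 537.29) × 0.885480 = -54.0000
Value = -A$54.00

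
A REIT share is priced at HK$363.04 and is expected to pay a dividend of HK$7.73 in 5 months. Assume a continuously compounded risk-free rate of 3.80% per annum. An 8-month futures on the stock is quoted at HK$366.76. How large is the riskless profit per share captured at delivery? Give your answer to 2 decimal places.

HK$2.21 per share

PV(dividends) I = 7.73·e^(−0.0380·5/12) = 7.6086
Fair futures F* = (S − I)·e^(rT) = (363.04 − 7.6086)·e^0.025333 = 355.4314 × 1.025657 = 364.5507
Market HK$366.76 > fair 364.5507: forward overpriced → cash-and-carry (borrow at r, buy the stock and collect the dividends, short the forward).
Profit at T = |F_mkt − F*| = |366.76 − 364.5507| = HK$2.21 per share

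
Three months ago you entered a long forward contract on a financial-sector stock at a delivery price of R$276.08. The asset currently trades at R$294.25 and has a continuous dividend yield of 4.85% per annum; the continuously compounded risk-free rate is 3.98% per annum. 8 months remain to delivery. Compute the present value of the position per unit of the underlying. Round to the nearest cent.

Current fair forward for the remaining 8 months: F = S·e^((r − q)·T), (r − q) = 0.0398 − 0.0485 = -0.0087
F = 294.25 · e^(-0.0087 × 8/12) = 294.25 × 0.994217 = 292.5484
Value of long forward = (F − K)·e^(−rT) = (292.5484 − 276.08) · e^(−0.0398·8/12)
= 16.4684 × 0.973816 = 16.04

R$16.04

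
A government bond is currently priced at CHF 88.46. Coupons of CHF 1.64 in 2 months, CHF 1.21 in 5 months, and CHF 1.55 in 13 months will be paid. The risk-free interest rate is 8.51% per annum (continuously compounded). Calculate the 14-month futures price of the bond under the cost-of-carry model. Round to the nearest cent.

CHF 93.06

PV(coupons) I = 1.64·e^(−0.0851·2/12) + 1.21·e^(−0.0851·5/12) + 1.55·e^(−0.0851·13/12)
I = 1.6169 + 1.1678 + 1.4135 = 4.1982
F = (S − I)·e^(rT) = (88.46 − 4.1982) · e^(0.0851·14/12)
= 84.2618 · e^0.099283 = 84.2618 × 1.104379 = CHF 93.06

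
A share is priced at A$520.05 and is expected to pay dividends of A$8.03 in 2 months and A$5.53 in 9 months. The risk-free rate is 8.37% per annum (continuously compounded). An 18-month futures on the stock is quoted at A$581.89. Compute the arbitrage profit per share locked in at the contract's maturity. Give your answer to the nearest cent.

PV(dividends) I = 8.03·e^(−0.0837·2/12) + 5.53·e^(−0.0837·9/12) = 13.1123
Fair futures F* = (S − I)·e^(rT) = (520.05 − 13.1123)·e^0.125550 = 506.9377 × 1.133772 = 574.7518
Market A$581.89 > fair 574.7518: forward overpriced → cash-and-carry (borrow at r, buy the stock and collect the dividends, short the forward).
Profit at T = |F_mkt − F*| = |581.89 − 574.7518| = A$7.14 per share

A$7.14 per share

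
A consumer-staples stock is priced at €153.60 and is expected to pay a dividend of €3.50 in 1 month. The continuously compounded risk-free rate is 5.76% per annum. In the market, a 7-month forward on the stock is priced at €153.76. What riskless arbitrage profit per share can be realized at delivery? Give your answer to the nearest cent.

€1.49 per share

PV(dividends) I = 3.50·e^(−0.0576·1/12) = 3.4832
Fair forward F* = (S − I)·e^(rT) = (153.60 − 3.4832)·e^0.033600 = 150.1168 × 1.034171 = 155.2464
Market €153.76 < fair 155.2464: forward underpriced → reverse cash-and-carry (short the stock, invest proceeds at r, pay the dividends, go long the forward).
Profit at T = |F_mkt − F*| = |153.76 − 155.2464| = €1.49 per share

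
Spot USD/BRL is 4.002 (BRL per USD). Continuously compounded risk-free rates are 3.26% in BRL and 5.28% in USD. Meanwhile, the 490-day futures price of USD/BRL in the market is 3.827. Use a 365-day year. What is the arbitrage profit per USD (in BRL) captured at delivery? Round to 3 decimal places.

Fair futures: F* = S·e^(carry·T), with carry = (r_BRL − r_USD) = 0.0326 − 0.0528 = -0.0202
F* = 4.002 · e^(-0.0202 × 490/365) = 4.002 · e^-0.027118 = 4.002 × 0.973246 = 3.8949
Market 3.827 < fair 3.8949: forward underpriced → reverse cash-and-carry (short spot, go long the forward).
At maturity, profit = |F_mkt − F*| = |3.827 − 3.8949| = 0.068 per USD (in BRL)

0.068 per USD (in BRL)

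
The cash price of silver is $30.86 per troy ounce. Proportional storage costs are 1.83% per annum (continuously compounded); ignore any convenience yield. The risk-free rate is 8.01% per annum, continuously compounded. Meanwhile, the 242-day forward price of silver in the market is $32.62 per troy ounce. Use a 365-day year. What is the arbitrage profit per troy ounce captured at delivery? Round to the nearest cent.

$0.32 per troy ounce

Fair forward: F* = S·e^(carry·T), with carry = (r + u) = 0.0801 + 0.0183 = 0.0984
F* = 30.86 · e^(0.0984 × 242/365) = 30.86 · e^0.065241 = 30.86 × 1.067416 = $32.9405
Market $32.62 < fair $32.9405: forward underpriced → reverse cash-and-carry (short spot, go long the forward).
At maturity, profit = |F_mkt − F*| = |32.62 − 32.9405| = $0.32 per troy ounce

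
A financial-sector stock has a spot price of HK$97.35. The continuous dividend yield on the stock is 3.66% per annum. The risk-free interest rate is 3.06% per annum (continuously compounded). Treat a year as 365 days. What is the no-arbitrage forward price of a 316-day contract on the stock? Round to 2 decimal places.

F = S·e^((r − q)T) = 97.35 · e^((0.0306 − 0.0366) × 316/365)
= 97.35 · e^-0.005195 = 97.35 × 0.994818
F = HK$96.85

HK$96.85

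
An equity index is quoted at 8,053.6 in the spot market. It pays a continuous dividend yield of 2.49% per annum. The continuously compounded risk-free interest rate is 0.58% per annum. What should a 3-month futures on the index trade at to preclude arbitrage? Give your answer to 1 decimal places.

F = S·e^((r − q)T) = 8053.6 · e^((0.0058 − 0.0249) × 3/12)
= 8053.6 · e^-0.004775 = 8053.6 × 0.995236
F = 8,015.2

8,015.2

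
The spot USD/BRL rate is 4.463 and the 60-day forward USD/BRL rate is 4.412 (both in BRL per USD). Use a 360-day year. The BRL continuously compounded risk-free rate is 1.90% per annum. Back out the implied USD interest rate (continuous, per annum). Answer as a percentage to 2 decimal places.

8.80%

F = S·e^((r_BRL − r_USD)T) ⇒ r_USD = r_BRL − ln(F/S)/T
ln(4.412/4.463) = -0.011493; /(60/360) = -0.068958
r_USD = 0.0190 + 0.068958 = 0.087958
r_USD = 8.80%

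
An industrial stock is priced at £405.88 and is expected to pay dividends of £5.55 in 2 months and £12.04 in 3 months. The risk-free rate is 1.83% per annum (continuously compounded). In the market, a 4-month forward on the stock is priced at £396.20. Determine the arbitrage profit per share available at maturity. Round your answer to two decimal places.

£5.46 per share

PV(dividends) I = 5.55·e^(−0.0183·2/12) + 12.04·e^(−0.0183·3/12) = 17.5181
Fair forward F* = (S − I)·e^(rT) = (405.88 − 17.5181)·e^0.006100 = 388.3619 × 1.006119 = 390.7383
Market £396.20 > fair 390.7383: forward overpriced → cash-and-carry (borrow at r, buy the stock and collect the dividends, short the forward).
Profit at T = |F_mkt − F*| = |396.20 − 390.7383| = £5.46 per share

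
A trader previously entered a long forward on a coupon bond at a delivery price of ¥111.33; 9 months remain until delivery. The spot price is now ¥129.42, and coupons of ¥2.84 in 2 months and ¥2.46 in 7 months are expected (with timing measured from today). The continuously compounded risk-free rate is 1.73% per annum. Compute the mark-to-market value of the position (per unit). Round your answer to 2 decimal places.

¥14.26

PV(remaining coupons) I = 2.84·e^(−0.0173·2/12) + 2.46·e^(−0.0173·7/12) = 5.2671
Current forward F = (S − I)·e^(rT) = (129.42 − 5.2671)·e^(0.0173·9/12) = 124.1529 × 1.013060 = 125.7743
Value (long) = (F − K)·e^(−rT) = (125.7743 − 111.33) × 0.987109 = 14.2581
Value = ¥14.26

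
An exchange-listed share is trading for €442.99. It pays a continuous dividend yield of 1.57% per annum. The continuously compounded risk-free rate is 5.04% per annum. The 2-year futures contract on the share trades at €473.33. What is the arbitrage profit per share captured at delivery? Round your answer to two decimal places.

Fair futures: F* = S·e^(carry·T), with carry = (r − q) = 0.0504 − 0.0157 = 0.0347
F* = 442.99 · e^(0.0347 × 2) = 442.99 · e^0.069400 = 442.99 × 1.071865 = €474.8255
Market €473.33 < fair €474.8255: forward underpriced → reverse cash-and-carry (short spot, go long the forward).
At maturity, profit = |F_mkt − F*| = |473.33 − 474.8255| = €1.50 per share

€1.50 per share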